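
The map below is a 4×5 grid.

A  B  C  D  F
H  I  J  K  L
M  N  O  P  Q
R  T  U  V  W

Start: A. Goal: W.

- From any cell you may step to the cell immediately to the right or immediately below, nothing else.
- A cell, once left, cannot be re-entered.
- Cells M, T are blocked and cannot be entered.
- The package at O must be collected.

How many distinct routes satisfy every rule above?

15

A right/down-only route from A to W makes exactly 3 down-moves and 4 right-moves in some order.
With no other constraints that would be C(7,3) = 35 routes.
Split at O and multiply the segment counts (each segment already excludes blocked cells): A→O: 5; O→W: 3; product = 15.
That gives 15 routes.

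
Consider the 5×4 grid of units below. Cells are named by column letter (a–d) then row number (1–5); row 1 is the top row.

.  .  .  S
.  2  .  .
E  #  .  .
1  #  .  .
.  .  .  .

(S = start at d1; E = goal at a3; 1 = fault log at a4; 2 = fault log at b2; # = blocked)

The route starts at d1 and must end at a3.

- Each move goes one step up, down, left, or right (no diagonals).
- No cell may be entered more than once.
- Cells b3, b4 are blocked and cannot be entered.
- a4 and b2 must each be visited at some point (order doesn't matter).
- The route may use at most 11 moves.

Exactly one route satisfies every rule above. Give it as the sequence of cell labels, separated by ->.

d1 -> c1 -> b1 -> b2 -> c2 -> c3 -> c4 -> c5 -> b5 -> a5 -> a4 -> a3

The 11-move cap with required stops at a4, b2 leaves no slack for detours.
Route from d1: 2× left (reaching b1), down to b2, right to c2, 3× down (reaching c5), 2× left (reaching a5), 2× up (reaching a3) — 11 moves in all.
Check: all required cells visited; 11 ≤ 11 moves.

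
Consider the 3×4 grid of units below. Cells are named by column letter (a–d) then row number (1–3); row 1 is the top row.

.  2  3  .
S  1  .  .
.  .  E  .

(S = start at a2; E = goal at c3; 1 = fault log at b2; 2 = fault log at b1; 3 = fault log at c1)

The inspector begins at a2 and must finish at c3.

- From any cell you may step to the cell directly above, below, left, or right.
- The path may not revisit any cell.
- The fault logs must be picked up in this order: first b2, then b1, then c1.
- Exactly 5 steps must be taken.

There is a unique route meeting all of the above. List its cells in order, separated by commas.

a2, b2, b1, c1, c2, c3

The waypoints must appear in the order b2, b1, c1, with no cell reused.
Route from a2: right to b2, up to b1, right to c1, 2× down (reaching c3) — 5 moves in all.
Check: order respected (1 at step 1, 2 at step 2, 3 at step 3); 5 moves as required.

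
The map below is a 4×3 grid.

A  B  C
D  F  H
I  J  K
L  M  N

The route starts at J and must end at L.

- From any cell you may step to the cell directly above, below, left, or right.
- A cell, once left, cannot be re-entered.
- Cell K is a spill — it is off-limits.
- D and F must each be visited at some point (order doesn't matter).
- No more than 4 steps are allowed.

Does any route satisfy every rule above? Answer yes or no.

One route that works: J → F → D → I → L.

yes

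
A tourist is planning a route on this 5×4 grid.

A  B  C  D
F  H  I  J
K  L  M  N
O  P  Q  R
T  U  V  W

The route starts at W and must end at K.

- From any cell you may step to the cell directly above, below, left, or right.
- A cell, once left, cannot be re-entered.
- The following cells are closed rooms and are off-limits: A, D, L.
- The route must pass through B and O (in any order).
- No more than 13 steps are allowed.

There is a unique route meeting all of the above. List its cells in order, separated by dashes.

W - V - U - T - O - P - Q - M - I - C - B - H - F - K

The 13-move cap with required stops at B, O leaves no slack for detours.
Route from W: left 3 to T, up 1 to O, right 2 to Q, up 3 to C, left 1 to B, down 1 to H, left 1 to F, down 1 to K — 13 moves in all.
Check: all required cells visited; 13 ≤ 13 moves.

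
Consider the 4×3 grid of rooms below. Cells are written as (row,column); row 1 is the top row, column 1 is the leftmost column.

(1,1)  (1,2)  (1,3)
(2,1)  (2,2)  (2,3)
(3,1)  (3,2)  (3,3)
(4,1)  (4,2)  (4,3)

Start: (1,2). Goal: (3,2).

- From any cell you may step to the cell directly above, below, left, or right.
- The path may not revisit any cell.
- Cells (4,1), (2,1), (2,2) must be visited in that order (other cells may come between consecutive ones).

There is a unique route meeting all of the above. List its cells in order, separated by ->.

The waypoints must appear in the order (4,1), (2,1), (2,2), with no cell reused.
Route from (1,2): right to (1,3), 3× down (reaching (4,3)), 2× left (reaching (4,1)), 2× up (reaching (2,1)), right to (2,2), down to (3,2) — 10 moves in all.
Check: order respected ((4,1) at step 6, (2,1) at step 8, (2,2) at step 9).

(1,2) -> (1,3) -> (2,3) -> (3,3) -> (4,3) -> (4,2) -> (4,1) -> (3,1) -> (2,1) -> (2,2) -> (3,2)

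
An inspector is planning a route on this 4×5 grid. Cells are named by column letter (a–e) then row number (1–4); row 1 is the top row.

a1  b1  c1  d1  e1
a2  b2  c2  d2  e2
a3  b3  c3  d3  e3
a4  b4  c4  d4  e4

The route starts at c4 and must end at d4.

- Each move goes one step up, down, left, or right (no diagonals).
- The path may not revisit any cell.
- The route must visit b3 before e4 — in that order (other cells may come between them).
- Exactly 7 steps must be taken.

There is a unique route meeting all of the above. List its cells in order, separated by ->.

c4 -> b4 -> b3 -> c3 -> d3 -> e3 -> e4 -> d4

The waypoints must appear in the order b3, e4, with no cell reused.
Route from c4: left 1 to b4, up 1 to b3, right 3 to e3, down 1 to e4, left 1 to d4 — 7 moves in all.
Check: order respected (b3 at step 2, e4 at step 6); 7 moves as required.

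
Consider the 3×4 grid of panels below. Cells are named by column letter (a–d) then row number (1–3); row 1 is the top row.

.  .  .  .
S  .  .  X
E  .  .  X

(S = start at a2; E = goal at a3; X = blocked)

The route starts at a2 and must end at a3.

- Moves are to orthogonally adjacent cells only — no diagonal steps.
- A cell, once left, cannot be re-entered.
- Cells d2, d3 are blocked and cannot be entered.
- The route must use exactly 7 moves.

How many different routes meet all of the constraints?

4

Need simple routes of exactly 7 moves from a2 to a3 (Manhattan distance 1, so 3 moves are spent on a detour and 3 undoing it).
Enumerating: a2 a1 b1 b2 c2 c3 b3 a3 | a2 a1 b1 c1 c2 c3 b3 a3 | a2 a1 b1 c1 c2 b2 b3 a3 | a2 b2 b1 c1 c2 c3 b3 a3.
That gives 4 routes.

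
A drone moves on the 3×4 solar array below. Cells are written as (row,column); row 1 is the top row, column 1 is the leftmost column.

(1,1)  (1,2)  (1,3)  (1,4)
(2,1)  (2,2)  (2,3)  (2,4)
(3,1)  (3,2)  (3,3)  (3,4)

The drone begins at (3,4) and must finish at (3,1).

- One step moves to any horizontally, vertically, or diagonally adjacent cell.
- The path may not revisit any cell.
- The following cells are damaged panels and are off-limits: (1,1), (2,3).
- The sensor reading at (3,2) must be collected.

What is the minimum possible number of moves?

3

Any route passes through (3,2) somewhere between (3,4) and (3,1). Summing Chebyshev distances along the two legs ((3,4) → (3,2) → (3,1)) gives a lower bound of 2 + 1 = 3 moves.
A route of 3 moves achieves this: (3,4) → (3,3) → (3,2) → (3,1).
Since 3 matches the lower bound, it is optimal.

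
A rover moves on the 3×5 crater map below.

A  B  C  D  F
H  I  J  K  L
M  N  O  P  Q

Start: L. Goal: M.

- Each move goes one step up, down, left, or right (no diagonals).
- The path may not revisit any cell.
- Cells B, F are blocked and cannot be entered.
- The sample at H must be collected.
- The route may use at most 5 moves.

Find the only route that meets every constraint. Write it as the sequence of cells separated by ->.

L -> K -> J -> I -> H -> M

Any route must reach H and still end at M within 5 moves, so the order of the required stops is forced.
Route from L: 4× left (reaching H), down to M — 5 moves in all.
Check: all required cells visited; 5 ≤ 5 moves.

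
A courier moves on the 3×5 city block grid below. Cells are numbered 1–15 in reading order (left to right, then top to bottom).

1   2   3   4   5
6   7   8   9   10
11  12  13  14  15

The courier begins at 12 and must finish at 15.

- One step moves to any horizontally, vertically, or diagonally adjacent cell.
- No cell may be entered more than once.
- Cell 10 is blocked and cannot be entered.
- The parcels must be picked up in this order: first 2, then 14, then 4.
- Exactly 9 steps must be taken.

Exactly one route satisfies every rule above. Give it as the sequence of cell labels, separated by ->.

12 -> 6 -> 2 -> 7 -> 13 -> 14 -> 8 -> 4 -> 9 -> 15

The waypoints must appear in the order 2, 14, 4, with no cell reused.
Route from 12: up-left 1 to 6, up-right 1 to 2, down 1 to 7, down-right 1 to 13, right 1 to 14, up-left 1 to 8, up-right 1 to 4, down 1 to 9, down-right 1 to 15 — 9 moves in all.
Check: order respected (2 at step 2, 14 at step 5, 4 at step 7); 9 moves as required.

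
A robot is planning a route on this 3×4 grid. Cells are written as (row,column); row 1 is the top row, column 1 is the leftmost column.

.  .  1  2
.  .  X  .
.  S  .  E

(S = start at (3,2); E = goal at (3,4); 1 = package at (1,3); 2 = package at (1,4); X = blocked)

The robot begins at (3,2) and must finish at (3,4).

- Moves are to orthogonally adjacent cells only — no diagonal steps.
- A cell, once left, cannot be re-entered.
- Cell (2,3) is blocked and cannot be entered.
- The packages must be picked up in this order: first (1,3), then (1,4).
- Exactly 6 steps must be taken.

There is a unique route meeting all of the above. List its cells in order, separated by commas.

The waypoints must appear in the order (1,3), (1,4), with no cell reused.
Route from (3,2): up 2 to (1,2), right 2 to (1,4), down 2 to (3,4) — 6 moves in all.
Check: order respected (1 at step 3, 2 at step 4); 6 moves as required.

(3,2), (2,2), (1,2), (1,3), (1,4), (2,4), (3,4)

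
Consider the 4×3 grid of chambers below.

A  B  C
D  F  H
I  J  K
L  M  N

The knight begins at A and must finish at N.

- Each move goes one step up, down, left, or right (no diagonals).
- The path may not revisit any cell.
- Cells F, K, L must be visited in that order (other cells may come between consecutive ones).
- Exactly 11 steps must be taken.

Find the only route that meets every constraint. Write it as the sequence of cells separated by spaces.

A D F B C H K J I L M N

The waypoints must appear in the order F, K, L, with no cell reused.
Route from A: down 1 to D, right 1 to F, up 1 to B, right 1 to C, down 2 to K, left 2 to I, down 1 to L, right 2 to N — 11 moves in all.
Check: order respected (F at step 2, K at step 6, L at step 9); 11 moves as required.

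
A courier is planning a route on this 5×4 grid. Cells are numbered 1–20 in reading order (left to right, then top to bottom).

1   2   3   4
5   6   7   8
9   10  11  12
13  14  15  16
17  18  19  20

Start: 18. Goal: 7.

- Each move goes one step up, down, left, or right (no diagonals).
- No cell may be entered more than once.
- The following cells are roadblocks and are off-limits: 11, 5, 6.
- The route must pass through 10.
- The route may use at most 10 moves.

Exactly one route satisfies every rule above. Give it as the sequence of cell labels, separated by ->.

18 -> 17 -> 13 -> 9 -> 10 -> 14 -> 15 -> 16 -> 12 -> 8 -> 7

The 10-move cap with required stops at 10 leaves no slack for detours.
Route from 18: left 1 to 17, up 2 to 9, right 1 to 10, down 1 to 14, right 2 to 16, up 2 to 8, left 1 to 7 — 10 moves in all.
Check: all required cells visited; 10 ≤ 10 moves.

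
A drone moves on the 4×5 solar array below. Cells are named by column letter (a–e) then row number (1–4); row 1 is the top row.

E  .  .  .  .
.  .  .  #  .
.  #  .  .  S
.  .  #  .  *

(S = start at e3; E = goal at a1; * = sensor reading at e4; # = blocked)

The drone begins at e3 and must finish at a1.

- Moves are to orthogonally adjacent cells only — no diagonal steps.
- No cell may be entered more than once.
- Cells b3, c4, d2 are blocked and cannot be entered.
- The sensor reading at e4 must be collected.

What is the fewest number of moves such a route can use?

Any route passes through e4 somewhere between e3 and a1. Summing Manhattan distances along the two legs (e3 → e4 → a1) gives a lower bound of 1 + 7 = 8 moves.
A route of 8 moves achieves this: e3 → e4 → d4 → d3 → c3 → c2 → c1 → b1 → a1.
Since 8 matches the lower bound, it is optimal.

8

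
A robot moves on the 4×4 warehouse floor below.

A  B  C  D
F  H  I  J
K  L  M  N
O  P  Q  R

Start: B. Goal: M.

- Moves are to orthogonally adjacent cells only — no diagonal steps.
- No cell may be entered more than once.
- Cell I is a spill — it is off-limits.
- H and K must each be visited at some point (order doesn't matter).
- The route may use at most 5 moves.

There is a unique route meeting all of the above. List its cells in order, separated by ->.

B -> H -> F -> K -> L -> M

The 5-move cap with required stops at H, K leaves no slack for detours.
Route from B: down 1 to H, left 1 to F, down 1 to K, right 2 to M — 5 moves in all.
Check: all required cells visited; 5 ≤ 5 moves.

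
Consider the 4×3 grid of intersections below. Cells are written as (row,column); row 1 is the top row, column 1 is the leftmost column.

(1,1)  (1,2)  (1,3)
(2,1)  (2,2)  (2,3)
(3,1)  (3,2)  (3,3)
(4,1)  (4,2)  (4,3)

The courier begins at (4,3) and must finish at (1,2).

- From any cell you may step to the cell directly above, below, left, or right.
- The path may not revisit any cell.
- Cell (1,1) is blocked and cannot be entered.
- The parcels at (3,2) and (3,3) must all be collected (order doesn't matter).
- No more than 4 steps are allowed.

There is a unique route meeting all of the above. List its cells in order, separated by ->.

Any route must reach (3,2) and (3,3) and still end at (1,2) within 4 moves, so the order of the required stops is forced.
Route from (4,3): up 1 to (3,3), left 1 to (3,2), up 2 to (1,2) — 4 moves in all.
Check: all required cells visited; 4 ≤ 4 moves.

(4,3) -> (3,3) -> (3,2) -> (2,2) -> (1,2)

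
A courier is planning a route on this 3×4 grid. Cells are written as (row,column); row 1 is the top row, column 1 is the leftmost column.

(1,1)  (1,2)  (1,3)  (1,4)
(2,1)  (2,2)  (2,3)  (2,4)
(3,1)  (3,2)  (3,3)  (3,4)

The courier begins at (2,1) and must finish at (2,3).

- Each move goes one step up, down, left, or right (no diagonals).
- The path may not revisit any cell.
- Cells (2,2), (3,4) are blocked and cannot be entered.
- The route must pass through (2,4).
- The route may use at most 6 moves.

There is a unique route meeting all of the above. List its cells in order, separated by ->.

(2,1) -> (1,1) -> (1,2) -> (1,3) -> (1,4) -> (2,4) -> (2,3)

The 6-move cap with required stops at (2,4) leaves no slack for detours.
Route from (2,1): up to (1,1), 3× right (reaching (1,4)), down to (2,4), left to (2,3) — 6 moves in all.
Check: all required cells visited; 6 ≤ 6 moves.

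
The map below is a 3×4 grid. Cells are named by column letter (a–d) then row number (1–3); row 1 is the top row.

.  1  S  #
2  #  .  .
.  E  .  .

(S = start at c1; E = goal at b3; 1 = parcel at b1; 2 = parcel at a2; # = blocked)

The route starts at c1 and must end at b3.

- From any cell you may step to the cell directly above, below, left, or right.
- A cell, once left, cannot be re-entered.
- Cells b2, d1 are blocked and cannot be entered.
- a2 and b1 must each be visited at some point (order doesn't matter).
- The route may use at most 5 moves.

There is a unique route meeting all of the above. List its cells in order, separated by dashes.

The budget equals the shortest possible length, so every move has to be on a shortest route through the required cells.
Route from c1: left 2 to a1, down 2 to a3, right 1 to b3 — 5 moves in all.
Check: all required cells visited; 5 ≤ 5 moves.

c1 - b1 - a1 - a2 - a3 - b3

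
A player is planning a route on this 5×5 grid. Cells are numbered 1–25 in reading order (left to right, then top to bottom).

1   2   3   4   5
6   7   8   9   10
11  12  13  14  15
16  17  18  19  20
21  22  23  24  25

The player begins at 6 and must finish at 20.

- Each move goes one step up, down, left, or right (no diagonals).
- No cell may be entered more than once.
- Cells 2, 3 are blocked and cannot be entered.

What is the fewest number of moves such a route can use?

The Manhattan distance from 6 to 20 is |2−4| + |1−5| = 6, so at least 6 moves are needed.
A route of 6 moves achieves this: 6 → 11 → 16 → 17 → 18 → 19 → 20.
Since 6 matches the lower bound, it is optimal.

6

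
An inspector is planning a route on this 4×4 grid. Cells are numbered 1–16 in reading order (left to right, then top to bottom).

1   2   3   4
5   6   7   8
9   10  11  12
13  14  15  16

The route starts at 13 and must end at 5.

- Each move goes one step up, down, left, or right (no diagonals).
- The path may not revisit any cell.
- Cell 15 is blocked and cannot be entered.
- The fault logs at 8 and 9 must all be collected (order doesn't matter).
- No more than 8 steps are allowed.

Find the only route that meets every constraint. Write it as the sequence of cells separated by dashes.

Any route must reach 8 and 9 and still end at 5 within 8 moves, so the order of the required stops is forced.
Route from 13: up to 9, 3× right (reaching 12), up to 8, 3× left (reaching 5) — 8 moves in all.
Check: all required cells visited; 8 ≤ 8 moves.

13 - 9 - 10 - 11 - 12 - 8 - 7 - 6 - 5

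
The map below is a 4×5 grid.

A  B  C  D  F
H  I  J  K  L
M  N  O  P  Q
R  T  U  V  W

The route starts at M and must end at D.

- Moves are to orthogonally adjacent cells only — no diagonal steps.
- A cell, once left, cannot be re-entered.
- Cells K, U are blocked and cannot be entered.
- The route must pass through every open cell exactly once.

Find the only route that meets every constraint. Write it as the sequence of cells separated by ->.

Need to visit all 18 open cells exactly once, starting at M and ending at D.
Cell F has only two open neighbours (L and D), so the path must pass straight through it: one of those is the cell it's entered from and the other is where it exits.
Route from M: down 1 to R, right 1 to T, up 2 to I, left 1 to H, up 1 to A, right 2 to C, down 2 to O, right 1 to P, down 1 to V, right 1 to W, up 3 to F, left 1 to D — 17 moves in all.
Check: all 18 open cells covered.

M -> R -> T -> N -> I -> H -> A -> B -> C -> J -> O -> P -> V -> W -> Q -> L -> F -> D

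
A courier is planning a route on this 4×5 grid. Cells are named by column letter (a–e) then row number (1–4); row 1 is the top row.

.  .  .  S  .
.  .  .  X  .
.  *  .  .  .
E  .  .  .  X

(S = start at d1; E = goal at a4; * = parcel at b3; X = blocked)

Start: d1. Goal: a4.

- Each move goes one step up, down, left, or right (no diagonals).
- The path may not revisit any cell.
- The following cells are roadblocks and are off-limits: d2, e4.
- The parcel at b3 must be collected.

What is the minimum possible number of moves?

Any route passes through b3 somewhere between d1 and a4. Summing Manhattan distances along the two legs (d1 → b3 → a4) gives a lower bound of 4 + 2 = 6 moves.
A route of 6 moves achieves this: d1 → c1 → c2 → c3 → b3 → b4 → a4.
Since 6 matches the lower bound, it is optimal.

6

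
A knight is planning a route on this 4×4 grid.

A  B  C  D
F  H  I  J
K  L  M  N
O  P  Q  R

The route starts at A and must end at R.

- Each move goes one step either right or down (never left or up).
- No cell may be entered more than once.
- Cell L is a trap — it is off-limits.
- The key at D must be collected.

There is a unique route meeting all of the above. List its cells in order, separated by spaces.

Moves only go right or down, so the column and row indices never decrease.
Route from A: right 3 to D, down 3 to R — 6 moves in all.
Check: all required cells visited.

A B C D J N R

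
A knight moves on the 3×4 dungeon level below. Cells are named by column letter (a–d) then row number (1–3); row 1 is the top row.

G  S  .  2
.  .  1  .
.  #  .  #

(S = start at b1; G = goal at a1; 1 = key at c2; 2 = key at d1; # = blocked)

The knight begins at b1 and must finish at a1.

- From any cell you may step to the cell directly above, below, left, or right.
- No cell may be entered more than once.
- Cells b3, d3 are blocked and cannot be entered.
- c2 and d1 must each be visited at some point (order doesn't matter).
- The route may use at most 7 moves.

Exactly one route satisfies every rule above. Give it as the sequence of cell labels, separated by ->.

The budget equals the shortest possible length, so every move has to be on a shortest route through the required cells.
Route from b1: 2× right (reaching d1), down to d2, 3× left (reaching a2), up to a1 — 7 moves in all.
Check: all required cells visited; 7 ≤ 7 moves.

b1 -> c1 -> d1 -> d2 -> c2 -> b2 -> a2 -> a1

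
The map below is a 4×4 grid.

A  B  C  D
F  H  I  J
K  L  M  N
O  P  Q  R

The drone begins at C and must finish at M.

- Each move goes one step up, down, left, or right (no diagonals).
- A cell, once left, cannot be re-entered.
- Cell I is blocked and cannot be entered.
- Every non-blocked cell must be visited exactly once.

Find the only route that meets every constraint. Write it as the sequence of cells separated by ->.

Need to visit all 15 open cells exactly once, starting at C and ending at M.
Cell R has only two open neighbours (N and Q), so the path must pass straight through it: one of those is the cell it's entered from and the other is where it exits.
Route from C: right to D, 3× down (reaching R), 3× left (reaching O), 3× up (reaching A), right to B, 2× down (reaching L), right to M — 14 moves in all.
Check: all 15 open cells covered.

C -> D -> J -> N -> R -> Q -> P -> O -> K -> F -> A -> B -> H -> L -> M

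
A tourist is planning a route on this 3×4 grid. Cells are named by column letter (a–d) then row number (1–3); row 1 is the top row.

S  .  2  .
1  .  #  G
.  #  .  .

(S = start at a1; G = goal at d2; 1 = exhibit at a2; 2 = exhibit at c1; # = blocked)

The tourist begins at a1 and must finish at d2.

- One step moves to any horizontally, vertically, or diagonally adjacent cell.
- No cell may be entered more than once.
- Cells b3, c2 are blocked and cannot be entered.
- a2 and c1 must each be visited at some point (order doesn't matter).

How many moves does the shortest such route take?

4

Any route passes through a2 and c1 in some order between a1 and d2. Summing Chebyshev distances along each leg and taking the cheapest ordering (a1 → a2 → c1 → d2) gives a lower bound of 1 + 2 + 1 = 4 moves.
A route of 4 moves achieves this: a1 → a2 → b1 → c1 → d2.
Since 4 matches the lower bound, it is optimal.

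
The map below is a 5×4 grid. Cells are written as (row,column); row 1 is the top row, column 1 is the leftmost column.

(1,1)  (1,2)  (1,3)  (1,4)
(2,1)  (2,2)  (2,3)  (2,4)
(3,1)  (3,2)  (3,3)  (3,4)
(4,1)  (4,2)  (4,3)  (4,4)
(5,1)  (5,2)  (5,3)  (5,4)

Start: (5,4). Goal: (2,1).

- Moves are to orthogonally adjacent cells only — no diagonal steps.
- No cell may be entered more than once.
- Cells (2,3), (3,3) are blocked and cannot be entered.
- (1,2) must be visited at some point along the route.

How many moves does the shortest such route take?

8

Any route passes through (1,2) somewhere between (5,4) and (2,1). Summing Manhattan distances along the two legs ((5,4) → (1,2) → (2,1)) gives a lower bound of 6 + 2 = 8 moves.
A route of 8 moves achieves this: (5,4) → (4,4) → (3,4) → (2,4) → (1,4) → (1,3) → (1,2) → (2,2) → (2,1).
Since 8 matches the lower bound, it is optimal.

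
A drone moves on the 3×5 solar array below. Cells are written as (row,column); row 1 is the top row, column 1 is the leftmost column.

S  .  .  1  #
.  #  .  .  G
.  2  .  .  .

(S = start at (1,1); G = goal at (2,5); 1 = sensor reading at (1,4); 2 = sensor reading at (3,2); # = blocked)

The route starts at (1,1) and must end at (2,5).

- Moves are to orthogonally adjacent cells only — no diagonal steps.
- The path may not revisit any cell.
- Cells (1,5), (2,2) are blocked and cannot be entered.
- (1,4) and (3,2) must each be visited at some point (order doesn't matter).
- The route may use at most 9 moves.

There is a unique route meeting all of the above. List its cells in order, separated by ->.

(1,1) -> (2,1) -> (3,1) -> (3,2) -> (3,3) -> (2,3) -> (1,3) -> (1,4) -> (2,4) -> (2,5)

The 9-move cap with required stops at (1,4), (3,2) leaves no slack for detours.
Route from (1,1): 2× down (reaching (3,1)), 2× right (reaching (3,3)), 2× up (reaching (1,3)), right to (1,4), down to (2,4), right to (2,5) — 9 moves in all.
Check: all required cells visited; 9 ≤ 9 moves.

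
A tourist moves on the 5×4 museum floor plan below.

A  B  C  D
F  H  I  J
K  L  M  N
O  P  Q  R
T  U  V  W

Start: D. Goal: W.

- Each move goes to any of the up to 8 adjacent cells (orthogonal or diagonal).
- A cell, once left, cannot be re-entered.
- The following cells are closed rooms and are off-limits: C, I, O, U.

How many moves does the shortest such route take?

4

With diagonal moves allowed, the Chebyshev distance max(|Δrow|,|Δcol|) from D to W is 4, so at least 4 moves are needed.
A route of 4 moves achieves this: D → J → M → Q → W.
Since 4 matches the lower bound, it is optimal.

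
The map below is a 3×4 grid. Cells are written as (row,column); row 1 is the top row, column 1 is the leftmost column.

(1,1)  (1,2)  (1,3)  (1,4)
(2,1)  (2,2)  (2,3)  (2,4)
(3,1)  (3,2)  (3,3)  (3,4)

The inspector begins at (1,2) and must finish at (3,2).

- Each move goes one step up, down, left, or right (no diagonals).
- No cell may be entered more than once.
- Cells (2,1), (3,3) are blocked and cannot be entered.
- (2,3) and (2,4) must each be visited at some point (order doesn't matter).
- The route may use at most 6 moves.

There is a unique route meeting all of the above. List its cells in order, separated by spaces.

(1,2) (1,3) (1,4) (2,4) (2,3) (2,2) (3,2)

The budget equals the shortest possible length, so every move has to be on a shortest route through the required cells.
Route from (1,2): 2× right (reaching (1,4)), down to (2,4), 2× left (reaching (2,2)), down to (3,2) — 6 moves in all.
Check: all required cells visited; 6 ≤ 6 moves.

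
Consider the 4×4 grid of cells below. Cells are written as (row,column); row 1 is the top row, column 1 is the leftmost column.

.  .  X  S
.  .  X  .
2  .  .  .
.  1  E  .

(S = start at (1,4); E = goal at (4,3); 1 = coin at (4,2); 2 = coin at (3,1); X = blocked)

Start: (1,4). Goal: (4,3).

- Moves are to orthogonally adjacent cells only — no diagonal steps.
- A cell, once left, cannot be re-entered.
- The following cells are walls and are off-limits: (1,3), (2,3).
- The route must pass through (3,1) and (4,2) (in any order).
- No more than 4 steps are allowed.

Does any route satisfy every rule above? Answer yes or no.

Even ignoring the no-revisit rule, getting from (1,4) to (4,3), taking the cheapest ordering (1,4) → (3,1) → (4,2) → (4,3) needs at least 5 + 2 + 1 = 8 moves (Manhattan distance per leg), which exceeds the 4-move limit.

no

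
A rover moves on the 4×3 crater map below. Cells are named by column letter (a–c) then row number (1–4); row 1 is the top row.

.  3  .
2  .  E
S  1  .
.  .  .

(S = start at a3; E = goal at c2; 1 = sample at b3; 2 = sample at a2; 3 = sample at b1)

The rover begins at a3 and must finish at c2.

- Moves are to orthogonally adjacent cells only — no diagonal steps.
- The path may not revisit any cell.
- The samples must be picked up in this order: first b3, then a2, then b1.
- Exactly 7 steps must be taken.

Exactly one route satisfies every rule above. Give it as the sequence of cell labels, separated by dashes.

The waypoints must appear in the order b3, a2, b1, with no cell reused.
Route from a3: right 1 to b3, up 1 to b2, left 1 to a2, up 1 to a1, right 2 to c1, down 1 to c2 — 7 moves in all.
Check: order respected (1 at step 1, 2 at step 3, 3 at step 5); 7 moves as required.

a3 - b3 - b2 - a2 - a1 - b1 - c1 - c2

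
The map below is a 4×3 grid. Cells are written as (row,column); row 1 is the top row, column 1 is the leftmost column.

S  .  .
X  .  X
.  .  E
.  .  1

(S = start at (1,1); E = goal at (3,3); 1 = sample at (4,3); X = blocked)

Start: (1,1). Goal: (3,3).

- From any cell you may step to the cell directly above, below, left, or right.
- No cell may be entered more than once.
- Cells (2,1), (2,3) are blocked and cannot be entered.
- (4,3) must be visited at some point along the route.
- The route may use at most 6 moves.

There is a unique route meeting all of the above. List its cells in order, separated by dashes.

The 6-move cap with required stops at (4,3) leaves no slack for detours.
Route from (1,1): right 1 to (1,2), down 3 to (4,2), right 1 to (4,3), up 1 to (3,3) — 6 moves in all.
Check: all required cells visited; 6 ≤ 6 moves.

(1,1) - (1,2) - (2,2) - (3,2) - (4,2) - (4,3) - (3,3)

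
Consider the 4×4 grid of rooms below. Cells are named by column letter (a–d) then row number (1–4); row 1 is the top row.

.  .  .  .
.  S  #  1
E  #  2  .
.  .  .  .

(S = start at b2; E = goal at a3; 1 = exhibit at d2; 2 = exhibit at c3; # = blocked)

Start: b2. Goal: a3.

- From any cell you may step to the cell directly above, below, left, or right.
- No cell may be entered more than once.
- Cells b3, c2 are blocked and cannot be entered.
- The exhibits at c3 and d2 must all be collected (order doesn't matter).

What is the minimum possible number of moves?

Any route passes through c3 and d2 in some order between b2 and a3. Summing Manhattan distances along each leg and taking the cheapest ordering (b2 → d2 → c3 → a3) gives a lower bound of 2 + 2 + 2 = 6 moves.
That bound ignores the blocked cells. Measuring each leg by the fewest moves that actually steer around them (b2→d2: 4; d2→c3: 2; c3→a3: 4) raises the lower bound to 10.
A route of 10 moves exists: b2 → b1 → c1 → d1 → d2 → d3 → c3 → c4 → b4 → a4 → a3.
Since 10 matches that lower bound, it is optimal.

10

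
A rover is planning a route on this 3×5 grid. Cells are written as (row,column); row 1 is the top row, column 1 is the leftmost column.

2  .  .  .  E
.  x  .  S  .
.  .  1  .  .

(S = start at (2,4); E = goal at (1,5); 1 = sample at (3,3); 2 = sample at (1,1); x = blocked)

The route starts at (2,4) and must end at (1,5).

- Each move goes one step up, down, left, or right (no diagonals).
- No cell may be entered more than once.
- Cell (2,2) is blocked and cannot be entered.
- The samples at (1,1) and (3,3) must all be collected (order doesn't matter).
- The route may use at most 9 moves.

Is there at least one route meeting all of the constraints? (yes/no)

Even ignoring the no-revisit rule, getting from (2,4) to (1,5), taking the cheapest ordering (2,4) → (3,3) → (1,1) → (1,5) needs at least 2 + 4 + 4 = 10 moves (Manhattan distance per leg), which exceeds the 9-move limit.

no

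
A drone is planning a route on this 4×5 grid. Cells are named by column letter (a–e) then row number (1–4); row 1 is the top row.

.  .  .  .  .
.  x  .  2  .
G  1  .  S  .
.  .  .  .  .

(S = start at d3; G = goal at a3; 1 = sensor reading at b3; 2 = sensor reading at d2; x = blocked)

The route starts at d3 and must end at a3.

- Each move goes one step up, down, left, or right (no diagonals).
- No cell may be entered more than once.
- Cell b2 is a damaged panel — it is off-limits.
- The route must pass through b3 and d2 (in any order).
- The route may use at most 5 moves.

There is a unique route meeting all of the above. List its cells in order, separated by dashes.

d3 - d2 - c2 - c3 - b3 - a3

Any route must reach b3 and d2 and still end at a3 within 5 moves, so the order of the required stops is forced.
Route from d3: up 1 to d2, left 1 to c2, down 1 to c3, left 2 to a3 — 5 moves in all.
Check: all required cells visited; 5 ≤ 5 moves.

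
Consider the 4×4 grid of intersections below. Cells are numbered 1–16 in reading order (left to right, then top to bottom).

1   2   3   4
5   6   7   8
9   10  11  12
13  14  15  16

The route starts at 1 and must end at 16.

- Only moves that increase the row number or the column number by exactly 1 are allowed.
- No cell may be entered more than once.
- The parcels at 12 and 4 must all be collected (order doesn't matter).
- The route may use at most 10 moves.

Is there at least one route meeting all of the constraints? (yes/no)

yes

One route that works: 1 → 2 → 3 → 4 → 8 → 12 → 16.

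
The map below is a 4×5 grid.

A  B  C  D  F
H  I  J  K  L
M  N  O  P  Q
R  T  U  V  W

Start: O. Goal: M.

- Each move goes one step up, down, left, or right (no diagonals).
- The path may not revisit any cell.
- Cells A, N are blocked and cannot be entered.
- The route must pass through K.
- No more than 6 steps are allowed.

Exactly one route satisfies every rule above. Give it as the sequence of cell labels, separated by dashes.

O - P - K - J - I - H - M

The 6-move cap with required stops at K leaves no slack for detours.
Route from O: right 1 to P, up 1 to K, left 3 to H, down 1 to M — 6 moves in all.
Check: all required cells visited; 6 ≤ 6 moves.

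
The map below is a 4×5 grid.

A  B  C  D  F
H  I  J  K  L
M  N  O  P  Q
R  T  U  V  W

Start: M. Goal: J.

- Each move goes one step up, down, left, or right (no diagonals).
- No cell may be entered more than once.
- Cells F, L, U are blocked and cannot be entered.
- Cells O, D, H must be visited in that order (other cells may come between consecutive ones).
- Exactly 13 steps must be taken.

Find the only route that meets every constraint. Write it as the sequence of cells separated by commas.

M, R, T, N, O, P, K, D, C, B, A, H, I, J

The waypoints must appear in the order O, D, H, with no cell reused.
Route from M: down to R, right to T, up to N, 2× right (reaching P), 2× up (reaching D), 3× left (reaching A), down to H, 2× right (reaching J) — 13 moves in all.
Check: order respected (O at step 4, D at step 7, H at step 11); 13 moves as required.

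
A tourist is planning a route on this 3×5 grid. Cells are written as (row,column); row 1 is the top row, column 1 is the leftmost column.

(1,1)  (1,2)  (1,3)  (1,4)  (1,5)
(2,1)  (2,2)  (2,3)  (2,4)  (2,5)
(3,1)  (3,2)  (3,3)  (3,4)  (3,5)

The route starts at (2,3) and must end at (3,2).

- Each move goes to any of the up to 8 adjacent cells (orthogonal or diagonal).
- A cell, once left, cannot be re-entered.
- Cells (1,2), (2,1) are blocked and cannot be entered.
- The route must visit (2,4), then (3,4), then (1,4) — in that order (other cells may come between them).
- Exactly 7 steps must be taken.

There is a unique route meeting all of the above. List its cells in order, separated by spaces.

The waypoints must appear in the order (2,4), (3,4), (1,4), with no cell reused.
Route from (2,3): right 1 to (2,4), down 1 to (3,4), up-right 1 to (2,5), up-left 1 to (1,4), left 1 to (1,3), down-left 1 to (2,2), down 1 to (3,2) — 7 moves in all.
Check: order respected ((2,4) at step 1, (3,4) at step 2, (1,4) at step 4); 7 moves as required.

(2,3) (2,4) (3,4) (2,5) (1,4) (1,3) (2,2) (3,2)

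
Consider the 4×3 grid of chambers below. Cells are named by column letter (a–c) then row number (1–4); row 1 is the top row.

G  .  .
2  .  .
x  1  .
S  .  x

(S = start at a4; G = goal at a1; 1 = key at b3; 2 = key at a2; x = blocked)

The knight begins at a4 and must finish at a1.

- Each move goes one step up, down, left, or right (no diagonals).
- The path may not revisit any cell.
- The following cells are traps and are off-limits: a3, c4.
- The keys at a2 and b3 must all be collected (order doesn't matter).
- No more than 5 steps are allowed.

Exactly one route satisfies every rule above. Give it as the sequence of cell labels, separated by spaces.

The budget equals the shortest possible length, so every move has to be on a shortest route through the required cells.
Route from a4: right to b4, 2× up (reaching b2), left to a2, up to a1 — 5 moves in all.
Check: all required cells visited; 5 ≤ 5 moves.

a4 b4 b3 b2 a2 a1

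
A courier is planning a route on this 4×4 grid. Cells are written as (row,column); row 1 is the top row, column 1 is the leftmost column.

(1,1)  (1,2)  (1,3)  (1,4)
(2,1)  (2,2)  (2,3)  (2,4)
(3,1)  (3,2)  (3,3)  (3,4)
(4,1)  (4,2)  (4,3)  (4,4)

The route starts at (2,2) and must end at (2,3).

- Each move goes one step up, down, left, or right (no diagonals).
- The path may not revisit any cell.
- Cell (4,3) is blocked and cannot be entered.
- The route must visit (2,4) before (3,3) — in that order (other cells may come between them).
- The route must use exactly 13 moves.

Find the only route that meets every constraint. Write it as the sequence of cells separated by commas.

The waypoints must appear in the order (2,4), (3,3), with no cell reused.
Route from (2,2): down 2 to (4,2), left 1 to (4,1), up 3 to (1,1), right 3 to (1,4), down 2 to (3,4), left 1 to (3,3), up 1 to (2,3) — 13 moves in all.
Check: order respected ((2,4) at step 10, (3,3) at step 12); 13 moves as required.

(2,2), (3,2), (4,2), (4,1), (3,1), (2,1), (1,1), (1,2), (1,3), (1,4), (2,4), (3,4), (3,3), (2,3)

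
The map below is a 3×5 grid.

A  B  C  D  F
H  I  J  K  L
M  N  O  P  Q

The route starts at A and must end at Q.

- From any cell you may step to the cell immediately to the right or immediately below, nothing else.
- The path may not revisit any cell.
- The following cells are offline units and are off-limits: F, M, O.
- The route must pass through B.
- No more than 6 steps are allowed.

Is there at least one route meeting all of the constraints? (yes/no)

yes

One route that works: A → B → I → J → K → P → Q.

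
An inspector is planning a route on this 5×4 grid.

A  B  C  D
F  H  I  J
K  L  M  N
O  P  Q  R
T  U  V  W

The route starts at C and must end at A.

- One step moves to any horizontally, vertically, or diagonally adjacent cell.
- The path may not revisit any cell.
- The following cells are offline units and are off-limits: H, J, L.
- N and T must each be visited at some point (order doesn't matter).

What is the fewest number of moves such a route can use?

Any route passes through N and T in some order between C and A. Summing Chebyshev distances along each leg and taking the cheapest ordering (C → N → T → A) gives a lower bound of 2 + 3 + 4 = 9 moves.
A route of 9 moves achieves this: C → I → N → M → P → T → O → K → F → A.
Since 9 matches the lower bound, it is optimal.

9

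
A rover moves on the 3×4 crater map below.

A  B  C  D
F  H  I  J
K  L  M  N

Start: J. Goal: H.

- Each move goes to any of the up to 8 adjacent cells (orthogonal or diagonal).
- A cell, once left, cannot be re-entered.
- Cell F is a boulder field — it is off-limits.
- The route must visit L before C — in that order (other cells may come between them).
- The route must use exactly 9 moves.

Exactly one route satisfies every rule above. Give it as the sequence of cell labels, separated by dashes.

The waypoints must appear in the order L, C, with no cell reused.
Route from J: down to N, 2× left (reaching L), 2× up-right (reaching D), 3× left (reaching A), down-right to H — 9 moves in all.
Check: order respected (L at step 3, C at step 6); 9 moves as required.

J - N - M - L - I - D - C - B - A - H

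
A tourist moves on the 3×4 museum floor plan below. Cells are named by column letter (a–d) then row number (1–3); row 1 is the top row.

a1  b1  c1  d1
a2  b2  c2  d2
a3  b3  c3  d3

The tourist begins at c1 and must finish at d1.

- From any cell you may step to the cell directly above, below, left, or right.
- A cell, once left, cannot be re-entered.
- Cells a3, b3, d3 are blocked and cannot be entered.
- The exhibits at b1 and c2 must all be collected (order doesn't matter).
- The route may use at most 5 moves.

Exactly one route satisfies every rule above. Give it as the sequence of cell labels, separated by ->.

Any route must reach b1 and c2 and still end at d1 within 5 moves, so the order of the required stops is forced.
Route from c1: left to b1, down to b2, 2× right (reaching d2), up to d1 — 5 moves in all.
Check: all required cells visited; 5 ≤ 5 moves.

c1 -> b1 -> b2 -> c2 -> d2 -> d1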